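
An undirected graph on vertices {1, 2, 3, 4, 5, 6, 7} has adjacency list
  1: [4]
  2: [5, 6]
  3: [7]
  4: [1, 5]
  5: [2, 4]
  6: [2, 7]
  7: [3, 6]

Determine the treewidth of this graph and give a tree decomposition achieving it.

Treewidth 1.
One such decomposition:
Bags: B1 = {3, 7}  B2 = {6, 7}  B3 = {2, 6}  B4 = {2, 5}  B5 = {4, 5}  B6 = {1, 4}
Tree: B1–B2, B2–B3, B3–B4, B4–B5, B5–B6

Every bag has size at most 2, so the width is 2 − 1 = 1 and tw(G) ≤ 1. G has an edge, so its treewidth is at least 1. Hence tw(G) = 1 exactly.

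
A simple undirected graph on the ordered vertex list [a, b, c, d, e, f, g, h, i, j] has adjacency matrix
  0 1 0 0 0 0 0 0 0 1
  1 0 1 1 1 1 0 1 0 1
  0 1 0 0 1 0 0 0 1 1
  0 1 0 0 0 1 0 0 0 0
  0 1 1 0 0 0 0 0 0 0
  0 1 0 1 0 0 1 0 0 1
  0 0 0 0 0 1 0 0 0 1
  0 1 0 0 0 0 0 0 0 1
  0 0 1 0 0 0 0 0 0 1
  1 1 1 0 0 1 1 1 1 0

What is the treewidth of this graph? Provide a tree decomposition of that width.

Every bag has size at most 3, so the width is 3 − 1 = 2 and tw(G) ≤ 2. For the lower bound, the 3 vertices {f, g, j} are pairwise adjacent, and any tree decomposition puts a clique entirely inside one bag — forcing width ≥ 2. Hence tw(G) = 2 exactly.

Treewidth 2.
Bags: B1 = {b, f, j}  B2 = {b, c, j}  B3 = {b, c, e}  B4 = {f, g, j}  B5 = {b, h, j}  B6 = {b, d, f}  B7 = {c, i, j}  B8 = {a, b, j}
Tree: B1–B2, B2–B3, B1–B4, B2–B5, B1–B6, B2–B7, B2–B8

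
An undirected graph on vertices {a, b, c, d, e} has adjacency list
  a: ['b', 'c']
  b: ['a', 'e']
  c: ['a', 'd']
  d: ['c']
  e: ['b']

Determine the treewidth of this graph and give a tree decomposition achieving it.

Treewidth 1.
One such decomposition:
Bags: B1 = {a, b}  B2 = {b, e}  B3 = {a, c}  B4 = {c, d}
Tree: B1–B2, B1–B3, B3–B4

The largest bag has 2 vertices, giving width 1; this decomposition certifies tw(G) ≤ 1. Since G has at least one edge (e.g. b–a), it is not an edgeless graph, so tw(G) ≥ 1. Therefore the treewidth is 1.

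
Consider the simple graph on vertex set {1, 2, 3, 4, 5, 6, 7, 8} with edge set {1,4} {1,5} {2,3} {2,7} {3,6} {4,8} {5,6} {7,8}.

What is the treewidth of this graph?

A width-2 tree decomposition is:
Bags: B1 = {2, 3, 6}  B2 = {2, 6, 7}  B3 = {6, 7, 8}  B4 = {4, 6, 8}  B5 = {1, 4, 6}  B6 = {1, 5, 6}
Tree: B1–B2, B2–B3, B3–B4, B4–B5, B5–B6
Every bag has size at most 3, so the width is 3 − 1 = 2 and tw(G) ≤ 2. The edges 6–3–2–7–8–4–1–5–6 form a cycle, so G is not a tree and its treewidth is at least 2. Combining the bounds, tw(G) = 2.

2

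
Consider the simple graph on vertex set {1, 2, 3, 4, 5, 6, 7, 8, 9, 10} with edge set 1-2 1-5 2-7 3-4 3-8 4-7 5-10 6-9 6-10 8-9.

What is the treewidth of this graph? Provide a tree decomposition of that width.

Each bag holds 3 vertices, so the decomposition has width 2, which upper-bounds the treewidth. Since 7–4–3–8–9–6–10–5–1–2–7 is a cycle in G, G is not acyclic. Forests are exactly the graphs of treewidth ≤ 1, so tw(G) ≥ 2. Combining the bounds, tw(G) = 2.

Treewidth 2.
Bags: B1 = {3, 4, 7}  B2 = {3, 7, 8}  B3 = {7, 8, 9}  B4 = {6, 7, 9}  B5 = {6, 7, 10}  B6 = {5, 7, 10}  B7 = {1, 5, 7}  B8 = {1, 2, 7}
Tree: B1–B2, B2–B3, B3–B4, B4–B5, B5–B6, B6–B7, B7–B8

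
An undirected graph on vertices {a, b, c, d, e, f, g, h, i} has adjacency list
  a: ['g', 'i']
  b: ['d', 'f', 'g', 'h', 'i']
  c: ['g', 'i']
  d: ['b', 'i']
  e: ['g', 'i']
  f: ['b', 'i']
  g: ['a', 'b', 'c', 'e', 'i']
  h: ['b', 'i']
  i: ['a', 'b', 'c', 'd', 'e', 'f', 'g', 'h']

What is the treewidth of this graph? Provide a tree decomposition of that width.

Each bag holds 3 vertices, so the decomposition has width 2, which upper-bounds the treewidth. Conversely, {b, d, i} is a clique of size 3, and the vertices of any clique must share a bag in every tree decomposition; so some bag has ≥ 3 vertices and tw(G) ≥ 2. Hence tw(G) = 2 exactly.

Treewidth 2.
Bags: B1 = {b, f, i}  B2 = {b, g, i}  B3 = {b, h, i}  B4 = {e, g, i}  B5 = {b, d, i}  B6 = {c, g, i}  B7 = {a, g, i}
Tree: B1–B2, B2–B3, B2–B4, B2–B5, B4–B6, B6–B7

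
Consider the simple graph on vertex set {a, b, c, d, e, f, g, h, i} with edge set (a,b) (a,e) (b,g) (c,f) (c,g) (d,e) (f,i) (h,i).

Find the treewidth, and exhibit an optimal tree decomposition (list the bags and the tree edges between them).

The largest bag has 2 vertices, giving width 1; this decomposition certifies tw(G) ≤ 1. G has an edge, so its treewidth is at least 1. Hence tw(G) = 1 exactly.

Treewidth 1.
Bags: B1 = {h, i}  B2 = {f, i}  B3 = {c, f}  B4 = {c, g}  B5 = {b, g}  B6 = {a, b}  B7 = {a, e}  B8 = {d, e}
Tree: B1–B2, B2–B3, B3–B4, B4–B5, B5–B6, B6–B7, B7–B8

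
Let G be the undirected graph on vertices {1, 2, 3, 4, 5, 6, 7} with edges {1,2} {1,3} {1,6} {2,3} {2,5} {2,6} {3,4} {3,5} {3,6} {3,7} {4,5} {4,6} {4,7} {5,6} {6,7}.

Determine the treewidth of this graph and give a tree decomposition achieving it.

Treewidth 3.
Bags: B1 = {3, 4, 6, 7}  B2 = {3, 4, 5, 6}  B3 = {2, 3, 5, 6}  B4 = {1, 2, 3, 6}
Tree: B1–B2, B2–B3, B3–B4

The largest bag has 4 vertices, giving width 3; this decomposition certifies tw(G) ≤ 3. Conversely, {1, 2, 3, 6} is a clique of size 4, and the vertices of any clique must share a bag in every tree decomposition; so some bag has ≥ 4 vertices and tw(G) ≥ 3. Hence tw(G) = 3 exactly.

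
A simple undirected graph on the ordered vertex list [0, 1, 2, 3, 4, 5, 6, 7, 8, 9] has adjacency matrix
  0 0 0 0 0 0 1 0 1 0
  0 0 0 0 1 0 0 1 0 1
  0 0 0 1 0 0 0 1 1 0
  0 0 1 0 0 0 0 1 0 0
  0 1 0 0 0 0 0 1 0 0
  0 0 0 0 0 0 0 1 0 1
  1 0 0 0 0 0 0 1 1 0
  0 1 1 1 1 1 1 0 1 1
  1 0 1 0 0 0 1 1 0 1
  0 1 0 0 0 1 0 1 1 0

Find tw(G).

A width-2 tree decomposition is:
Bags: B1 = {5, 7, 9}  B2 = {7, 8, 9}  B3 = {6, 7, 8}  B4 = {1, 7, 9}  B5 = {1, 4, 7}  B6 = {2, 7, 8}  B7 = {2, 3, 7}  B8 = {0, 6, 8}
Tree: B1–B2, B2–B3, B2–B4, B4–B5, B2–B6, B6–B7, B3–B8
Every bag has size at most 3, so the width is 3 − 1 = 2 and tw(G) ≤ 2. Conversely, {0, 6, 8} is a clique of size 3, and the vertices of any clique must share a bag in every tree decomposition; so some bag has ≥ 3 vertices and tw(G) ≥ 2. Combining the bounds, tw(G) = 2.

2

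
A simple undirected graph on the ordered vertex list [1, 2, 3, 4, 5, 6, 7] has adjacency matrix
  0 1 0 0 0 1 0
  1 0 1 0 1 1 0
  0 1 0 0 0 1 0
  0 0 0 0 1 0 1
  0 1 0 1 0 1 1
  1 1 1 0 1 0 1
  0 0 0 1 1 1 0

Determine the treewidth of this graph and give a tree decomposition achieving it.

Each bag holds 3 vertices, so the decomposition has width 2, which upper-bounds the treewidth. Conversely, {4, 5, 7} is a clique of size 3, and the vertices of any clique must share a bag in every tree decomposition; so some bag has ≥ 3 vertices and tw(G) ≥ 2. The upper and lower bounds meet at 2, so that is the treewidth.

Treewidth 2.
One optimal decomposition is:
Bags: B1 = {5, 6, 7}  B2 = {2, 5, 6}  B3 = {2, 3, 6}  B4 = {4, 5, 7}  B5 = {1, 2, 6}
Tree: B1–B2, B2–B3, B1–B4, B2–B5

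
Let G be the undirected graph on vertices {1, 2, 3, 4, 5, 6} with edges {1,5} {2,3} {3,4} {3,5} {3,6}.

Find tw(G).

A width-1 tree decomposition is:
Bags: B1 = {3, 5}  B2 = {1, 5}  B3 = {3, 4}  B4 = {2, 3}  B5 = {3, 6}
Tree: B1–B2, B1–B3, B1–B4, B4–B5
Each bag holds 2 vertices, so the decomposition has width 1, which upper-bounds the treewidth. Any graph with an edge has treewidth ≥ 1, and G has the edge 5–3. Hence tw(G) = 1 exactly.

1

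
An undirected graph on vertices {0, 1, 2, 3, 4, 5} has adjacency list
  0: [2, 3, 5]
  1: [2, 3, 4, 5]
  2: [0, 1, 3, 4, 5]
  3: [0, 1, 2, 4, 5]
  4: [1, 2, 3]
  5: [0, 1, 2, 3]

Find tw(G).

A width-3 tree decomposition is:
Bags: B1 = {1, 2, 3, 4}  B2 = {1, 2, 3, 5}  B3 = {0, 2, 3, 5}
Tree: B1–B2, B2–B3
Each bag holds 4 vertices, so the decomposition has width 3, which upper-bounds the treewidth. On the other hand G contains the 4-clique {0, 2, 3, 5}. A clique must lie in a single bag of any decomposition, so no decomposition can have width below 3. Hence tw(G) = 3 exactly.

3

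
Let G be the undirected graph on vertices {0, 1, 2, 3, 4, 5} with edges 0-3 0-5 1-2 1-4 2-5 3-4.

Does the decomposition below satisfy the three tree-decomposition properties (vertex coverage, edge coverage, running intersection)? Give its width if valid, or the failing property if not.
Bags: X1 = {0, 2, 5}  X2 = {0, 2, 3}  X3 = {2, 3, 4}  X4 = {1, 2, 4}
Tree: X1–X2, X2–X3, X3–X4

Every vertex of G appears in some bag (union = {0, 1, 2, 3, 4, 5}); every edge is covered by a bag; and for each vertex v the set of bags containing v is connected in the bag tree. The decomposition is therefore valid. The largest bag has 3 vertices, so the width is 2.

Yes; width 2.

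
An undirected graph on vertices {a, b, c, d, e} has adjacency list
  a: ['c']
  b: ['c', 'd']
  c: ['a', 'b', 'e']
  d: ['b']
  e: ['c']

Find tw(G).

1

A width-1 tree decomposition is:
Bags: B1 = {b, c}  B2 = {a, c}  B3 = {b, d}  B4 = {c, e}
Tree: B1–B2, B1–B3, B1–B4
Every bag has size at most 2, so the width is 2 − 1 = 1 and tw(G) ≤ 1. Since G has at least one edge (e.g. c–b), it is not an edgeless graph, so tw(G) ≥ 1. The upper and lower bounds meet at 1, so that is the treewidth.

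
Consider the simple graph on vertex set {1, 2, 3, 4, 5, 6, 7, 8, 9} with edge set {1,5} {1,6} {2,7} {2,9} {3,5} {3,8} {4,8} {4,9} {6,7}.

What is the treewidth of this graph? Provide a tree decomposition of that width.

Each bag holds 3 vertices, so the decomposition has width 2, which upper-bounds the treewidth. Since 2–7–6–1–5–3–8–4–9–2 is a cycle in G, G is not acyclic. Forests are exactly the graphs of treewidth ≤ 1, so tw(G) ≥ 2. The upper and lower bounds meet at 2, so that is the treewidth.

Treewidth 2.
One optimal decomposition is:
Bags: B1 = {2, 6, 7}  B2 = {1, 2, 6}  B3 = {1, 2, 5}  B4 = {2, 3, 5}  B5 = {2, 3, 8}  B6 = {2, 4, 8}  B7 = {2, 4, 9}
Tree: B1–B2, B2–B3, B3–B4, B4–B5, B5–B6, B6–B7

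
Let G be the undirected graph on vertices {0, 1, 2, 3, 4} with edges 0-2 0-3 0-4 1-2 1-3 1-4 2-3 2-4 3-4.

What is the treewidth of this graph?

A width-3 tree decomposition is:
Bags: B1 = {1, 2, 3, 4}  B2 = {0, 2, 3, 4}
Tree: B1–B2
Every bag has size at most 4, so the width is 4 − 1 = 3 and tw(G) ≤ 3. On the other hand G contains the 4-clique {0, 2, 3, 4}. A clique must lie in a single bag of any decomposition, so no decomposition can have width below 3. Hence tw(G) = 3 exactly.

3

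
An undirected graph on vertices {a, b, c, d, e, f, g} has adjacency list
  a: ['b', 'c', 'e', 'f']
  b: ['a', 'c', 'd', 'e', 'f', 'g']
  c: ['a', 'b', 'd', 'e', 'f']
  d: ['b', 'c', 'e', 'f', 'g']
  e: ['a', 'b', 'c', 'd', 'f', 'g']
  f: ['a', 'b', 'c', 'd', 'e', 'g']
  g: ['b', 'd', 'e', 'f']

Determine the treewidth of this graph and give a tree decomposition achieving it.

The largest bag has 5 vertices, giving width 4; this decomposition certifies tw(G) ≤ 4. Conversely, {b, d, e, f, g} is a clique of size 5, and the vertices of any clique must share a bag in every tree decomposition; so some bag has ≥ 5 vertices and tw(G) ≥ 4. Therefore the treewidth is 4.

Treewidth 4.
Bags: B1 = {b, d, e, f, g}  B2 = {b, c, d, e, f}  B3 = {a, b, c, e, f}
Tree: B1–B2, B2–B3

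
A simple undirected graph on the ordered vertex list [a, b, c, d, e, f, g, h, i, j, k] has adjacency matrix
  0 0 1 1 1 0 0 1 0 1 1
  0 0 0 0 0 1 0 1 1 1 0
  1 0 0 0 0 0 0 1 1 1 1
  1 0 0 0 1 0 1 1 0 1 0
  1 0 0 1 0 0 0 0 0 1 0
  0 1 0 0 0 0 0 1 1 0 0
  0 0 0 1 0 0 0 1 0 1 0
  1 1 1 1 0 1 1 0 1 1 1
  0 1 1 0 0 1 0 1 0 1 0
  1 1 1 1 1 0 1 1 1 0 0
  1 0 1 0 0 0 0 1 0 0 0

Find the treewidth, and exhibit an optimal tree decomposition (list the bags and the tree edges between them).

Treewidth 3.
Bags: B1 = {a, d, h, j}  B2 = {a, c, h, j}  B3 = {c, h, i, j}  B4 = {d, g, h, j}  B5 = {b, h, i, j}  B6 = {a, c, h, k}  B7 = {b, f, h, i}  B8 = {a, d, e, j}
Tree: B1–B2, B2–B3, B1–B4, B3–B5, B2–B6, B5–B7, B1–B8

Every bag has size at most 4, so the width is 4 − 1 = 3 and tw(G) ≤ 3. For the lower bound, the 4 vertices {a, d, e, j} are pairwise adjacent, and any tree decomposition puts a clique entirely inside one bag — forcing width ≥ 3. Hence tw(G) = 3 exactly.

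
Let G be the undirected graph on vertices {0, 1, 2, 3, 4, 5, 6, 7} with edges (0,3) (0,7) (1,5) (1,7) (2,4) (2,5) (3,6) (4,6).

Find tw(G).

2

A width-2 tree decomposition is:
Bags: B1 = {1, 5, 7}  B2 = {2, 5, 7}  B3 = {2, 4, 7}  B4 = {4, 6, 7}  B5 = {3, 6, 7}  B6 = {0, 3, 7}
Tree: B1–B2, B2–B3, B3–B4, B4–B5, B5–B6
Every bag has size at most 3, so the width is 3 − 1 = 2 and tw(G) ≤ 2. Since 7–1–5–2–4–6–3–0–7 is a cycle in G, G is not acyclic. Forests are exactly the graphs of treewidth ≤ 1, so tw(G) ≥ 2. Therefore the treewidth is 2.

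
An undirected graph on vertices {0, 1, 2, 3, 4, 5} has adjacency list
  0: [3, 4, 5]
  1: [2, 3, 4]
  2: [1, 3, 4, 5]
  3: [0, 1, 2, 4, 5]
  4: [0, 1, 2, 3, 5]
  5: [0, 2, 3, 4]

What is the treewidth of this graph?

A width-3 tree decomposition is:
Bags: B1 = {1, 2, 3, 4}  B2 = {2, 3, 4, 5}  B3 = {0, 3, 4, 5}
Tree: B1–B2, B2–B3
The largest bag has 4 vertices, giving width 3; this decomposition certifies tw(G) ≤ 3. On the other hand G contains the 4-clique {0, 3, 4, 5}. A clique must lie in a single bag of any decomposition, so no decomposition can have width below 3. Combining the bounds, tw(G) = 3.

3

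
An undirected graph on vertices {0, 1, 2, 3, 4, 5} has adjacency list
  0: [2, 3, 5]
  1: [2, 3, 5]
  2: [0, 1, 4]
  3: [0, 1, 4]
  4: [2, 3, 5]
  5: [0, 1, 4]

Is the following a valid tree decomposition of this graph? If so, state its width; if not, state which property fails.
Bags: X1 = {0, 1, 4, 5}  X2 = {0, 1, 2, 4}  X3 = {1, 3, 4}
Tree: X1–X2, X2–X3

No — edge (0,3) lies in no bag.

A tree decomposition must satisfy three properties: every vertex lies in some bag; for every edge, both endpoints lie together in some bag; and for every vertex, the bags containing it form a connected subtree. Here edge (0,3) lies in no bag, so the decomposition is invalid.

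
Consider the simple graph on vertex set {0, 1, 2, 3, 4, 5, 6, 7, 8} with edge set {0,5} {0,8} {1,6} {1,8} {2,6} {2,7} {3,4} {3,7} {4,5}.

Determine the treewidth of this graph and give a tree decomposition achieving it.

Treewidth 2.
One optimal decomposition is:
Bags: B1 = {2, 6, 7}  B2 = {3, 6, 7}  B3 = {3, 4, 6}  B4 = {4, 5, 6}  B5 = {0, 5, 6}  B6 = {0, 6, 8}  B7 = {1, 6, 8}
Tree: B1–B2, B2–B3, B3–B4, B4–B5, B5–B6, B6–B7

Every bag has size at most 3, so the width is 3 − 1 = 2 and tw(G) ≤ 2. For the lower bound, G contains the cycle 6–2–7–3–4–5–0–8–1–6, so G is not a forest; only forests have treewidth ≤ 1, hence tw(G) ≥ 2. The upper and lower bounds meet at 2, so that is the treewidth.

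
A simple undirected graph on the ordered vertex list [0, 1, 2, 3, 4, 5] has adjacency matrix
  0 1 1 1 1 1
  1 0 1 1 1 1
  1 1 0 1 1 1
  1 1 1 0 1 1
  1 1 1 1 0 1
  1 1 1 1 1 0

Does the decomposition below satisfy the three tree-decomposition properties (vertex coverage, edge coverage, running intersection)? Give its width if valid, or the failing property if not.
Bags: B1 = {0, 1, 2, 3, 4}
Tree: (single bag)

A tree decomposition must satisfy three properties: every vertex lies in some bag; for every edge, both endpoints lie together in some bag; and for every vertex, the bags containing it form a connected subtree. Here vertex 5 appears in no bag, so the decomposition is invalid.

No — vertex 5 appears in no bag.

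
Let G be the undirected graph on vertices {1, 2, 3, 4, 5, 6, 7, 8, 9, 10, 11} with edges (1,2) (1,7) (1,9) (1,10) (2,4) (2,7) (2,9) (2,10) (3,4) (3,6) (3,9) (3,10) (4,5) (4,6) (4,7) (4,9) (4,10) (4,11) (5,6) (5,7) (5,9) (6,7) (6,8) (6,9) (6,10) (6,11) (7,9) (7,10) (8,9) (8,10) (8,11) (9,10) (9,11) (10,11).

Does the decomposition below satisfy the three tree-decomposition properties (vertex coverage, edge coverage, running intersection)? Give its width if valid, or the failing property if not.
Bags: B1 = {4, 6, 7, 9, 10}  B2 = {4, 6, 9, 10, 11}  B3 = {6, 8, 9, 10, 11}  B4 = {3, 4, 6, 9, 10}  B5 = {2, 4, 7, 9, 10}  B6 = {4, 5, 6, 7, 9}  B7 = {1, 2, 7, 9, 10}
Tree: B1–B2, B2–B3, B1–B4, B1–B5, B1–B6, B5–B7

Yes; width 4.

Every vertex of G appears in some bag (union = {1, 2, 3, 4, 5, 6, 7, 8, 9, 10, 11}); every edge is covered by a bag; and for each vertex v the set of bags containing v is connected in the bag tree. The decomposition is therefore valid. The largest bag has 5 vertices, so the width is 4.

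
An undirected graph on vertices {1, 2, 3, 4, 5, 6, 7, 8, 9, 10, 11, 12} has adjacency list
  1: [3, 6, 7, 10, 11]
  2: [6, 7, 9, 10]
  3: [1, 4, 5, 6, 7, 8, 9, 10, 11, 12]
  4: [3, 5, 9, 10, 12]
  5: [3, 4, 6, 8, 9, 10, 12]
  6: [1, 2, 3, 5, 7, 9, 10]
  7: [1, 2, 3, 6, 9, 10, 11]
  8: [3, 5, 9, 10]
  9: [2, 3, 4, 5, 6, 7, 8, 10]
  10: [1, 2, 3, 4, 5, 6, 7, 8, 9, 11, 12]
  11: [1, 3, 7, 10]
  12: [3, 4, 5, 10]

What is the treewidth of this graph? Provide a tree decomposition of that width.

Treewidth 4.
One optimal decomposition is:
Bags: B1 = {3, 5, 8, 9, 10}  B2 = {3, 5, 6, 9, 10}  B3 = {3, 6, 7, 9, 10}  B4 = {1, 3, 6, 7, 10}  B5 = {1, 3, 7, 10, 11}  B6 = {3, 4, 5, 9, 10}  B7 = {3, 4, 5, 10, 12}  B8 = {2, 6, 7, 9, 10}
Tree: B1–B2, B2–B3, B3–B4, B4–B5, B2–B6, B6–B7, B3–B8

The largest bag has 5 vertices, giving width 4; this decomposition certifies tw(G) ≤ 4. Conversely, {2, 6, 7, 9, 10} is a clique of size 5, and the vertices of any clique must share a bag in every tree decomposition; so some bag has ≥ 5 vertices and tw(G) ≥ 4. Hence tw(G) = 4 exactly.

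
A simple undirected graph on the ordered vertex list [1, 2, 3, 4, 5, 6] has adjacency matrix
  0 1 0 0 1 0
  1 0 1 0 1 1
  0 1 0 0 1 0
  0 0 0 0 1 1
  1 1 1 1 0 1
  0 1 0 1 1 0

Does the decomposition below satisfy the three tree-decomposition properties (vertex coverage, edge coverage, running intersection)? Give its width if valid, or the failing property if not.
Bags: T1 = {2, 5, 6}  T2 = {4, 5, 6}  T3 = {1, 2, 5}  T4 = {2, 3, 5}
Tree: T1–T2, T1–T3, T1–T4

Vertex coverage: the bags together contain {1, 2, 3, 4, 5, 6}, the full vertex set. Edge coverage: each edge of G has both endpoints in at least one bag. Running intersection: for every vertex, the bags containing it form a connected subtree. All three properties hold, so this is a valid tree decomposition of width max|bag| − 1 = 2, and hence tw(G) ≤ 2.

Yes; width 2.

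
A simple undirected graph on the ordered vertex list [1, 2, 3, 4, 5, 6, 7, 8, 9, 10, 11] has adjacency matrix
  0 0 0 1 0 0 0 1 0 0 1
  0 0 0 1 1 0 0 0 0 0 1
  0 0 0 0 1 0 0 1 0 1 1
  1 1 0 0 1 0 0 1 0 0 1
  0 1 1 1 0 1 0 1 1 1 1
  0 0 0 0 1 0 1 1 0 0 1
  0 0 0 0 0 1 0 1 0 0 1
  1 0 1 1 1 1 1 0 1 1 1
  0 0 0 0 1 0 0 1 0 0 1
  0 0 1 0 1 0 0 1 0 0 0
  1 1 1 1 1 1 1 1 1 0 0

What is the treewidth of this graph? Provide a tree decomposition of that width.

Treewidth 3.
One such decomposition:
Bags: B1 = {4, 5, 8, 11}  B2 = {2, 4, 5, 11}  B3 = {5, 6, 8, 11}  B4 = {3, 5, 8, 11}  B5 = {3, 5, 8, 10}  B6 = {1, 4, 8, 11}  B7 = {6, 7, 8, 11}  B8 = {5, 8, 9, 11}
Tree: B1–B2, B1–B3, B3–B4, B4–B5, B1–B6, B3–B7, B4–B8

Every bag has size at most 4, so the width is 4 − 1 = 3 and tw(G) ≤ 3. For the lower bound, the 4 vertices {3, 5, 8, 10} are pairwise adjacent, and any tree decomposition puts a clique entirely inside one bag — forcing width ≥ 3. Combining the bounds, tw(G) = 3.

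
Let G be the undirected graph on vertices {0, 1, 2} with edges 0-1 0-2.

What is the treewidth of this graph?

1

A width-1 tree decomposition is:
Bags: B1 = {0, 2}  B2 = {0, 1}
Tree: B1–B2
Every bag has size at most 2, so the width is 2 − 1 = 1 and tw(G) ≤ 1. Any graph with an edge has treewidth ≥ 1, and G has the edge 0–2. Therefore the treewidth is 1.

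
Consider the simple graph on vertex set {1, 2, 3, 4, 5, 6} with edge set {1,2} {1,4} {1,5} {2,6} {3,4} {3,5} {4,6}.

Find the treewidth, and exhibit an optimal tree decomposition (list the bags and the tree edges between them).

Treewidth 2.
Bags: B1 = {1, 3, 5}  B2 = {1, 3, 4}  B3 = {1, 2, 4}  B4 = {2, 4, 6}
Tree: B1–B2, B2–B3, B3–B4

Each bag holds 3 vertices, so the decomposition has width 2, which upper-bounds the treewidth. The edges 5–3–4–1–5 form a cycle, so G is not a tree and its treewidth is at least 2. Hence tw(G) = 2 exactly.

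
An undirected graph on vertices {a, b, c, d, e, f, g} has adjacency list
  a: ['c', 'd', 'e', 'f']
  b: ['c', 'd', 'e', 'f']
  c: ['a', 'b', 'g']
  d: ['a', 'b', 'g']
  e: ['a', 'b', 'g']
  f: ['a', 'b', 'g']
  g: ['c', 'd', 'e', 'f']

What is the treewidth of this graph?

3

A width-3 tree decomposition is:
Bags: B1 = {a, b, e, g}  B2 = {a, b, f, g}  B3 = {a, b, d, g}  B4 = {a, b, c, g}
Tree: B1–B2, B2–B3, B3–B4
Every bag has size at most 4, so the width is 4 − 1 = 3 and tw(G) ≤ 3. For the lower bound: the 4 vertex sets {e,g}, {a,f}, {b}, {d} are disjoint, each induces a connected subgraph, and every pair is joined by at least one edge of G. Contracting each set to a single vertex therefore yields K_{4} as a minor, and since treewidth is minor-monotone, tw(G) ≥ tw(K_{4}) = 3. Therefore the treewidth is 3.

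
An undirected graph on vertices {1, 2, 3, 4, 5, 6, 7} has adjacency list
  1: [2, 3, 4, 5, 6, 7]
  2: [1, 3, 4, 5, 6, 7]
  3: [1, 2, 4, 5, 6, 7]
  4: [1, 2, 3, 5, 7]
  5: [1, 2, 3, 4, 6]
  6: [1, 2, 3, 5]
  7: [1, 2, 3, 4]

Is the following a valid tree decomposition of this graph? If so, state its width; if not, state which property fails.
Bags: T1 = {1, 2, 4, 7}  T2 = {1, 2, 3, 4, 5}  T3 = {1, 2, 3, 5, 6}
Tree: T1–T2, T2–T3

No — edge (3,7) lies in no bag.

A tree decomposition must satisfy three properties: every vertex lies in some bag; for every edge, both endpoints lie together in some bag; and for every vertex, the bags containing it form a connected subtree. Here edge (3,7) lies in no bag, so the decomposition is invalid.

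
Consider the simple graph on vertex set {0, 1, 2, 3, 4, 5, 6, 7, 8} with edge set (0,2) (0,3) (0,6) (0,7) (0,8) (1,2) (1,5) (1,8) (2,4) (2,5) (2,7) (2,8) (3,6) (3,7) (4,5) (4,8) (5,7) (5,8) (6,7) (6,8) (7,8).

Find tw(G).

A width-3 tree decomposition is:
Bags: B1 = {0, 2, 7, 8}  B2 = {0, 6, 7, 8}  B3 = {2, 5, 7, 8}  B4 = {2, 4, 5, 8}  B5 = {1, 2, 5, 8}  B6 = {0, 3, 6, 7}
Tree: B1–B2, B1–B3, B3–B4, B3–B5, B2–B6
Every bag has size at most 4, so the width is 4 − 1 = 3 and tw(G) ≤ 3. Conversely, {0, 2, 7, 8} is a clique of size 4, and the vertices of any clique must share a bag in every tree decomposition; so some bag has ≥ 4 vertices and tw(G) ≥ 3. The upper and lower bounds meet at 3, so that is the treewidth.

3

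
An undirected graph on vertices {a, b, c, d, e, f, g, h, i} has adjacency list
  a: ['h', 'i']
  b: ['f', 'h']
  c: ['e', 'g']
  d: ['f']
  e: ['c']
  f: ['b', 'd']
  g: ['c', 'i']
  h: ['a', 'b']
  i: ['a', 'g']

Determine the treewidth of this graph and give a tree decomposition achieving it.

The largest bag has 2 vertices, giving width 1; this decomposition certifies tw(G) ≤ 1. G has an edge, so its treewidth is at least 1. Therefore the treewidth is 1.

Treewidth 1.
Bags: B1 = {d, f}  B2 = {b, f}  B3 = {b, h}  B4 = {a, h}  B5 = {a, i}  B6 = {g, i}  B7 = {c, g}  B8 = {c, e}
Tree: B1–B2, B2–B3, B3–B4, B4–B5, B5–B6, B6–B7, B7–B8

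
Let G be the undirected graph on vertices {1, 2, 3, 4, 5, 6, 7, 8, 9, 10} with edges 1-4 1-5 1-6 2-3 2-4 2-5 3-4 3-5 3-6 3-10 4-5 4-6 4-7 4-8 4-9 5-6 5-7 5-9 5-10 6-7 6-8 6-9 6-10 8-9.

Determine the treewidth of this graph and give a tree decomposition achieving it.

Every bag has size at most 4, so the width is 4 − 1 = 3 and tw(G) ≤ 3. For the lower bound, the 4 vertices {3, 5, 6, 10} are pairwise adjacent, and any tree decomposition puts a clique entirely inside one bag — forcing width ≥ 3. Hence tw(G) = 3 exactly.

Treewidth 3.
One optimal decomposition is:
Bags: B1 = {3, 4, 5, 6}  B2 = {3, 5, 6, 10}  B3 = {4, 5, 6, 9}  B4 = {4, 6, 8, 9}  B5 = {2, 3, 4, 5}  B6 = {1, 4, 5, 6}  B7 = {4, 5, 6, 7}
Tree: B1–B2, B1–B3, B3–B4, B1–B5, B3–B6, B6–B7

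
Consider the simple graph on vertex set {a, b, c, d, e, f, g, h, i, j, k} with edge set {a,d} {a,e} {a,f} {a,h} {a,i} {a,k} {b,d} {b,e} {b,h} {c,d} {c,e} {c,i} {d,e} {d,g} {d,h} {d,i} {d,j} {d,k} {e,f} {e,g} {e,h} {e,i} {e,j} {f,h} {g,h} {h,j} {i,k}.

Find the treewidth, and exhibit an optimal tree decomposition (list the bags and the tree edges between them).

Treewidth 3.
One such decomposition:
Bags: B1 = {a, d, e, i}  B2 = {a, d, i, k}  B3 = {a, d, e, h}  B4 = {a, e, f, h}  B5 = {d, e, h, j}  B6 = {c, d, e, i}  B7 = {d, e, g, h}  B8 = {b, d, e, h}
Tree: B1–B2, B1–B3, B3–B4, B3–B5, B1–B6, B3–B7, B7–B8

The largest bag has 4 vertices, giving width 3; this decomposition certifies tw(G) ≤ 3. On the other hand G contains the 4-clique {d, e, g, h}. A clique must lie in a single bag of any decomposition, so no decomposition can have width below 3. Therefore the treewidth is 3.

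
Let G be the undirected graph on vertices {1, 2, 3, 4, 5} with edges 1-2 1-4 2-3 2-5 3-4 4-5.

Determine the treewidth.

2

A width-2 tree decomposition is:
Bags: B1 = {1, 2, 4}  B2 = {2, 3, 4}  B3 = {2, 4, 5}
Tree: B1–B2, B2–B3
Every bag has size at most 3, so the width is 3 − 1 = 2 and tw(G) ≤ 2. For the lower bound, G contains the cycle 2–1–4–3–2, so G is not a forest; only forests have treewidth ≤ 1, hence tw(G) ≥ 2. Hence tw(G) = 2 exactly.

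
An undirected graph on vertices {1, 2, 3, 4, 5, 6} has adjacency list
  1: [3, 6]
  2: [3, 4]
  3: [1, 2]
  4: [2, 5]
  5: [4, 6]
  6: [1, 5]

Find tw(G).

A width-2 tree decomposition is:
Bags: B1 = {1, 3, 6}  B2 = {3, 5, 6}  B3 = {3, 4, 5}  B4 = {2, 3, 4}
Tree: B1–B2, B2–B3, B3–B4
The largest bag has 3 vertices, giving width 2; this decomposition certifies tw(G) ≤ 2. Since 3–1–6–5–4–2–3 is a cycle in G, G is not acyclic. Forests are exactly the graphs of treewidth ≤ 1, so tw(G) ≥ 2. Combining the bounds, tw(G) = 2.

2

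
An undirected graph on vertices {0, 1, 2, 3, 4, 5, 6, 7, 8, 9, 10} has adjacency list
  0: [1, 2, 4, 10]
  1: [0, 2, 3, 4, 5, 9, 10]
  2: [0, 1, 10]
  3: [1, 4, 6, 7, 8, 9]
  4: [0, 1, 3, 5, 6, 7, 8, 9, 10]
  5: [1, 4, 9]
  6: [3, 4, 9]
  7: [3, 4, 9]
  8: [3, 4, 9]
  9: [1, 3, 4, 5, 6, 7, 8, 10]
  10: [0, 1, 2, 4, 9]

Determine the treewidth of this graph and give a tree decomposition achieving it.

Treewidth 3.
One such decomposition:
Bags: B1 = {1, 4, 9, 10}  B2 = {1, 3, 4, 9}  B3 = {0, 1, 4, 10}  B4 = {1, 4, 5, 9}  B5 = {3, 4, 6, 9}  B6 = {3, 4, 7, 9}  B7 = {0, 1, 2, 10}  B8 = {3, 4, 8, 9}
Tree: B1–B2, B1–B3, B2–B4, B2–B5, B5–B6, B3–B7, B5–B8

Every bag has size at most 4, so the width is 4 − 1 = 3 and tw(G) ≤ 3. For the lower bound, the 4 vertices {0, 1, 2, 10} are pairwise adjacent, and any tree decomposition puts a clique entirely inside one bag — forcing width ≥ 3. Combining the bounds, tw(G) = 3.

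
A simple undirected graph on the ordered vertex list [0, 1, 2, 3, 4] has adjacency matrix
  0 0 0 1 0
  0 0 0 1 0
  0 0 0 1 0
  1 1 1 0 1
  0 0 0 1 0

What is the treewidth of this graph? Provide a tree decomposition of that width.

The largest bag has 2 vertices, giving width 1; this decomposition certifies tw(G) ≤ 1. Since G has at least one edge (e.g. 0–3), it is not an edgeless graph, so tw(G) ≥ 1. The upper and lower bounds meet at 1, so that is the treewidth.

Treewidth 1.
Bags: B1 = {0, 3}  B2 = {1, 3}  B3 = {2, 3}  B4 = {3, 4}
Tree: B1–B2, B1–B3, B1–B4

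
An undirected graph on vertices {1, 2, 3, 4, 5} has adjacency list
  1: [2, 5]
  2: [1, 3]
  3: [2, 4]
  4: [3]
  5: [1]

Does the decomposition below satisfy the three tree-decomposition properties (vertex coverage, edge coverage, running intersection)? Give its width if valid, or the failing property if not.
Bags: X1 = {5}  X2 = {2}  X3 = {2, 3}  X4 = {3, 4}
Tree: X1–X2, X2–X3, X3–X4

A tree decomposition must satisfy three properties: every vertex lies in some bag; for every edge, both endpoints lie together in some bag; and for every vertex, the bags containing it form a connected subtree. Here vertex 1 appears in no bag, so the decomposition is invalid.

No — vertex 1 appears in no bag.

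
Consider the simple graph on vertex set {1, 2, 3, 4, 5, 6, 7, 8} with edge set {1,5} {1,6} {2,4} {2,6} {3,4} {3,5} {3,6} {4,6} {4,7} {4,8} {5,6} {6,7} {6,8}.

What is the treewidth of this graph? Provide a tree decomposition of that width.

Each bag holds 3 vertices, so the decomposition has width 2, which upper-bounds the treewidth. For the lower bound, the 3 vertices {1, 5, 6} are pairwise adjacent, and any tree decomposition puts a clique entirely inside one bag — forcing width ≥ 2. Combining the bounds, tw(G) = 2.

Treewidth 2.
One optimal decomposition is:
Bags: B1 = {4, 6, 8}  B2 = {3, 4, 6}  B3 = {2, 4, 6}  B4 = {3, 5, 6}  B5 = {1, 5, 6}  B6 = {4, 6, 7}
Tree: B1–B2, B2–B3, B2–B4, B4–B5, B3–B6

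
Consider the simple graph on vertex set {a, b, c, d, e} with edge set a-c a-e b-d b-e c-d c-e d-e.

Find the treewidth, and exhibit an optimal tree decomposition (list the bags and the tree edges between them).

The largest bag has 3 vertices, giving width 2; this decomposition certifies tw(G) ≤ 2. On the other hand G contains the 3-clique {c, d, e}. A clique must lie in a single bag of any decomposition, so no decomposition can have width below 2. The upper and lower bounds meet at 2, so that is the treewidth.

Treewidth 2.
Bags: B1 = {c, d, e}  B2 = {a, c, e}  B3 = {b, d, e}
Tree: B1–B2, B1–B3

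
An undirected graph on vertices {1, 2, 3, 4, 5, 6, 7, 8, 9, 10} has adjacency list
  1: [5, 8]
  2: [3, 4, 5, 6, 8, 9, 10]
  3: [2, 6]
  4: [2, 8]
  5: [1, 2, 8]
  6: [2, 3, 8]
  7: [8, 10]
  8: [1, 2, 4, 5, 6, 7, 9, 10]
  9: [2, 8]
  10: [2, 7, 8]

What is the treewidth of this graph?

A width-2 tree decomposition is:
Bags: B1 = {2, 8, 10}  B2 = {7, 8, 10}  B3 = {2, 4, 8}  B4 = {2, 6, 8}  B5 = {2, 5, 8}  B6 = {2, 8, 9}  B7 = {2, 3, 6}  B8 = {1, 5, 8}
Tree: B1–B2, B1–B3, B3–B4, B3–B5, B5–B6, B4–B7, B5–B8
Every bag has size at most 3, so the width is 3 − 1 = 2 and tw(G) ≤ 2. Conversely, {1, 5, 8} is a clique of size 3, and the vertices of any clique must share a bag in every tree decomposition; so some bag has ≥ 3 vertices and tw(G) ≥ 2. Hence tw(G) = 2 exactly.

2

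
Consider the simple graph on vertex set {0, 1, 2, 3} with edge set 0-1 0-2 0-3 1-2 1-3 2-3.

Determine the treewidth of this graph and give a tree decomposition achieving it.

Treewidth 3.
Bags: B1 = {0, 1, 2, 3}
Tree: (single bag)

A single bag containing all 4 vertices is trivially a valid decomposition of width 3. For the lower bound, the 4 vertices {0, 1, 2, 3} are pairwise adjacent, and any tree decomposition puts a clique entirely inside one bag — forcing width ≥ 3. The upper and lower bounds meet at 3, so that is the treewidth.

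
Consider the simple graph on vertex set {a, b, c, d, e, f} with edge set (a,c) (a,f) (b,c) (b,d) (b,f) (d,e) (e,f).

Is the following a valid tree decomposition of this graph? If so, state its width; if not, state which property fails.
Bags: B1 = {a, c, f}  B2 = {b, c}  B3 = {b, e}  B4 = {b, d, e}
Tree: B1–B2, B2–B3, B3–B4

A tree decomposition must satisfy three properties: every vertex lies in some bag; for every edge, both endpoints lie together in some bag; and for every vertex, the bags containing it form a connected subtree. Here edge (f,b) lies in no bag, so the decomposition is invalid.

No — edge (f,b) lies in no bag.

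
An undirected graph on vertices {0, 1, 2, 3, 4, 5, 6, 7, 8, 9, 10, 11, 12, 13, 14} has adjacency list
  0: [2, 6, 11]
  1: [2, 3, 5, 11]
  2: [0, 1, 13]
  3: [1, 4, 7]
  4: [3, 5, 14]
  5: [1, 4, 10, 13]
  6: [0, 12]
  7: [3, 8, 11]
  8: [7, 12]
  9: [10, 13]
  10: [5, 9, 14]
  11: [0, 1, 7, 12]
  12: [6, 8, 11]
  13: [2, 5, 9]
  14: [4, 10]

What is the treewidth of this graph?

A width-3 tree decomposition is:
Bags: B1 = {6, 7, 8, 12}  B2 = {6, 7, 11, 12}  B3 = {0, 6, 7, 11}  B4 = {0, 3, 7, 11}  B5 = {0, 1, 3, 11}  B6 = {0, 1, 2, 3}  B7 = {1, 2, 3, 4}  B8 = {1, 2, 4, 5}  B9 = {2, 4, 5, 13}  B10 = {4, 5, 13, 14}  B11 = {5, 10, 13, 14}  B12 = {9, 10, 13, 14}
Tree: B1–B2, B2–B3, B3–B4, B4–B5, B5–B6, B6–B7, B7–B8, B8–B9, B9–B10, B10–B11, B11–B12
Each bag holds 4 vertices, so the decomposition has width 3, which upper-bounds the treewidth. For the lower bound: the 4 vertex sets {6,8,12}, {7}, {11}, {0,1,2,3} are disjoint, each induces a connected subgraph, and every pair is joined by at least one edge of G. Contracting each set to a single vertex therefore yields K_{4} as a minor, and since treewidth is minor-monotone, tw(G) ≥ tw(K_{4}) = 3. Therefore the treewidth is 3.

3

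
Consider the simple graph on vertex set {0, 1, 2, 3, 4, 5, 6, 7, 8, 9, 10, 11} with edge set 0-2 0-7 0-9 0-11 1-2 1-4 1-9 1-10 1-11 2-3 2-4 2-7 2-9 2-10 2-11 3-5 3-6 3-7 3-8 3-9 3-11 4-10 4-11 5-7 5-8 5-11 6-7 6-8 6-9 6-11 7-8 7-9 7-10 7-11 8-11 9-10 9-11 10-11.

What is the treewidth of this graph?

A width-4 tree decomposition is:
Bags: B1 = {3, 6, 7, 9, 11}  B2 = {3, 6, 7, 8, 11}  B3 = {2, 3, 7, 9, 11}  B4 = {2, 7, 9, 10, 11}  B5 = {0, 2, 7, 9, 11}  B6 = {1, 2, 9, 10, 11}  B7 = {1, 2, 4, 10, 11}  B8 = {3, 5, 7, 8, 11}
Tree: B1–B2, B1–B3, B3–B4, B4–B5, B4–B6, B6–B7, B2–B8
Each bag holds 5 vertices, so the decomposition has width 4, which upper-bounds the treewidth. Conversely, {1, 2, 9, 10, 11} is a clique of size 5, and the vertices of any clique must share a bag in every tree decomposition; so some bag has ≥ 5 vertices and tw(G) ≥ 4. The upper and lower bounds meet at 4, so that is the treewidth.

4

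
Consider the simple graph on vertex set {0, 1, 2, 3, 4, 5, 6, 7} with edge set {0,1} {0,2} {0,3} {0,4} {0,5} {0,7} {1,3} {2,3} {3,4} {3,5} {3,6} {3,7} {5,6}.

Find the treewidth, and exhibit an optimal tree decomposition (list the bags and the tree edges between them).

Treewidth 2.
One optimal decomposition is:
Bags: B1 = {0, 3, 5}  B2 = {3, 5, 6}  B3 = {0, 2, 3}  B4 = {0, 3, 4}  B5 = {0, 3, 7}  B6 = {0, 1, 3}
Tree: B1–B2, B1–B3, B1–B4, B1–B5, B4–B6

Each bag holds 3 vertices, so the decomposition has width 2, which upper-bounds the treewidth. For the lower bound, the 3 vertices {0, 1, 3} are pairwise adjacent, and any tree decomposition puts a clique entirely inside one bag — forcing width ≥ 2. Combining the bounds, tw(G) = 2.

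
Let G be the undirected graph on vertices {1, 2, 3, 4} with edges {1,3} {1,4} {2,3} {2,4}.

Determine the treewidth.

A width-2 tree decomposition is:
Bags: B1 = {1, 2, 4}  B2 = {1, 2, 3}
Tree: B1–B2
Each bag holds 3 vertices, so the decomposition has width 2, which upper-bounds the treewidth. For the lower bound, G contains the cycle 2–4–1–3–2, so G is not a forest; only forests have treewidth ≤ 1, hence tw(G) ≥ 2. Combining the bounds, tw(G) = 2.

2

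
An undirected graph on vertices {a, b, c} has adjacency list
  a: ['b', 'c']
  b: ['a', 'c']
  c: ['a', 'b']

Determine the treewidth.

2

A width-2 tree decomposition is:
Bags: B1 = {a, b, c}
Tree: (single bag)
A single bag containing all 3 vertices is trivially a valid decomposition of width 2. For the lower bound, the 3 vertices {a, b, c} are pairwise adjacent, and any tree decomposition puts a clique entirely inside one bag — forcing width ≥ 2. Therefore the treewidth is 2.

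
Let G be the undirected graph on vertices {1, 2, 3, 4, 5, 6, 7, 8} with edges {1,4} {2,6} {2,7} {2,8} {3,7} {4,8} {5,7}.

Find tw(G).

1

A width-1 tree decomposition is:
Bags: B1 = {1, 4}  B2 = {4, 8}  B3 = {2, 8}  B4 = {2, 7}  B5 = {5, 7}  B6 = {3, 7}  B7 = {2, 6}
Tree: B1–B2, B2–B3, B3–B4, B4–B5, B4–B6, B4–B7
Each bag holds 2 vertices, so the decomposition has width 1, which upper-bounds the treewidth. G has an edge, so its treewidth is at least 1. Hence tw(G) = 1 exactly.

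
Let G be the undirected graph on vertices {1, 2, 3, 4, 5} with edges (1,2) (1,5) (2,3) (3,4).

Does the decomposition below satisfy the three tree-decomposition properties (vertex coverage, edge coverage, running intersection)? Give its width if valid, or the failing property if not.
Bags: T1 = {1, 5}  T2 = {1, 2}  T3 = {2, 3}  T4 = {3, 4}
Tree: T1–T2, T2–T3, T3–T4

Checking the three conditions: (i) the bags cover all of {1, 2, 3, 4, 5}; (ii) for each edge, some bag contains both endpoints; (iii) the bags containing any fixed vertex form a subtree. All hold, so the decomposition is valid with width 2 − 1 = 1.

Yes; width 1.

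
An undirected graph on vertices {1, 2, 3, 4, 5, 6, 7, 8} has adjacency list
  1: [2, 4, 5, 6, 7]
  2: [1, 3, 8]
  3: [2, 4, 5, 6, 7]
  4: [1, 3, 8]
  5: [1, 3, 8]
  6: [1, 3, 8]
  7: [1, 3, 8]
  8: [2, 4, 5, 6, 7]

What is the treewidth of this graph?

A width-3 tree decomposition is:
Bags: B1 = {1, 2, 3, 8}  B2 = {1, 3, 5, 8}  B3 = {1, 3, 6, 8}  B4 = {1, 3, 4, 8}  B5 = {1, 3, 7, 8}
Tree: B1–B2, B2–B3, B3–B4, B4–B5
Every bag has size at most 4, so the width is 4 − 1 = 3 and tw(G) ≤ 3. For the lower bound: the 4 vertex sets {2,8}, {1,5}, {3}, {6} are disjoint, each induces a connected subgraph, and every pair is joined by at least one edge of G. Contracting each set to a single vertex therefore yields K_{4} as a minor, and since treewidth is minor-monotone, tw(G) ≥ tw(K_{4}) = 3. The upper and lower bounds meet at 3, so that is the treewidth.

3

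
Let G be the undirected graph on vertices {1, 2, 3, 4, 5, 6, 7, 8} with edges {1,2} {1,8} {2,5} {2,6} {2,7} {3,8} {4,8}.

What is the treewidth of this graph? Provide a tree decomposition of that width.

The largest bag has 2 vertices, giving width 1; this decomposition certifies tw(G) ≤ 1. Since G has at least one edge (e.g. 1–2), it is not an edgeless graph, so tw(G) ≥ 1. Combining the bounds, tw(G) = 1.

Treewidth 1.
Bags: B1 = {1, 2}  B2 = {1, 8}  B3 = {2, 7}  B4 = {2, 5}  B5 = {4, 8}  B6 = {2, 6}  B7 = {3, 8}
Tree: B1–B2, B1–B3, B3–B4, B2–B5, B1–B6, B2–B7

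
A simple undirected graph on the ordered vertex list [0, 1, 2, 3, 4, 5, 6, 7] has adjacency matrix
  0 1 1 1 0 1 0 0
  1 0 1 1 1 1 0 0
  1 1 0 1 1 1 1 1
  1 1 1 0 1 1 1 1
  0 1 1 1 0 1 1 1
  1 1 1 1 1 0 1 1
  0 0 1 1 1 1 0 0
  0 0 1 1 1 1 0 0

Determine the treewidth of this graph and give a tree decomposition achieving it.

Treewidth 4.
Bags: B1 = {0, 1, 2, 3, 5}  B2 = {1, 2, 3, 4, 5}  B3 = {2, 3, 4, 5, 7}  B4 = {2, 3, 4, 5, 6}
Tree: B1–B2, B2–B3, B3–B4

The largest bag has 5 vertices, giving width 4; this decomposition certifies tw(G) ≤ 4. For the lower bound, the 5 vertices {0, 1, 2, 3, 5} are pairwise adjacent, and any tree decomposition puts a clique entirely inside one bag — forcing width ≥ 4. Combining the bounds, tw(G) = 4.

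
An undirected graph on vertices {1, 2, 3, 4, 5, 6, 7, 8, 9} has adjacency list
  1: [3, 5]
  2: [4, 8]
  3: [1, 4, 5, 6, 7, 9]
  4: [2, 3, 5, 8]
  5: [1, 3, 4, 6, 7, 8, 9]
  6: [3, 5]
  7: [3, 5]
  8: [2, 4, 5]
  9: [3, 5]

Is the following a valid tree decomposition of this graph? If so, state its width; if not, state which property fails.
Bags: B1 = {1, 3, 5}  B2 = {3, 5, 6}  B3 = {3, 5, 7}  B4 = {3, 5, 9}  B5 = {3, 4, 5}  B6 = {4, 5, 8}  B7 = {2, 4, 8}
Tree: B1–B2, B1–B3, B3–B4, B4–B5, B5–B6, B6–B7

Yes; width 2.

Vertex coverage: the bags together contain {1, 2, 3, 4, 5, 6, 7, 8, 9}, the full vertex set. Edge coverage: each edge of G has both endpoints in at least one bag. Running intersection: for every vertex, the bags containing it form a connected subtree. All three properties hold, so this is a valid tree decomposition of width max|bag| − 1 = 2, and hence tw(G) ≤ 2.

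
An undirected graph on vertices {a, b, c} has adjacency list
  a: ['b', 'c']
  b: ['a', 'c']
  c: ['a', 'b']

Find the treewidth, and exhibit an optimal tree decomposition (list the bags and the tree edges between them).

A single bag containing all 3 vertices is trivially a valid decomposition of width 2. On the other hand G contains the 3-clique {a, b, c}. A clique must lie in a single bag of any decomposition, so no decomposition can have width below 2. The upper and lower bounds meet at 2, so that is the treewidth.

Treewidth 2.
One such decomposition:
Bags: B1 = {a, b, c}
Tree: (single bag)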